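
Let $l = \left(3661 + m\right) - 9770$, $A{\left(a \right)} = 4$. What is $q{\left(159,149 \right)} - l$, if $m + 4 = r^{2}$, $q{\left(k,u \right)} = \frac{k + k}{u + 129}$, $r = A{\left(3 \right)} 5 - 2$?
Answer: $\frac{804830}{139} \approx 5790.1$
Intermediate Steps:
$r = 18$ ($r = 4 \cdot 5 - 2 = 20 - 2 = 18$)
$q{\left(k,u \right)} = \frac{2 k}{129 + u}$
$m = 320$ ($m = -4 + 18^{2} = -4 + 324 = 320$)
$l = -5789$ ($l = \left(3661 + 320\right) - 9770 = 3981 - 9770 = -5789$)
$q{\left(159,149 \right)} - l = 2 \cdot 159 \frac{1}{129 + 149} - -5789 = 2 \cdot 159 \cdot \frac{1}{278} + 5789 = \frac{159}{139} + 5789 = \frac{804830}{139}$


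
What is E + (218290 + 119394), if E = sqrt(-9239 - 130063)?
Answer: 337684 + 3*I*sqrt(15478) ≈ 3.3768e+5 + 373.23*I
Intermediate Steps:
E = 3*I*sqrt(15478) (E = sqrt(-139302) = 3*I*sqrt(15478) ≈ 373.23*I)
E + (218290 + 119394) = 3*I*sqrt(15478) + (218290 + 119394) = 3*I*sqrt(15478) + 337684 = 337684 + 3*I*sqrt(15478)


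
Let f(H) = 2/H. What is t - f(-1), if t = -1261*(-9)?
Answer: 11351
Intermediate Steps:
t = 11349
t - f(-1) = 11349 - 2/(-1) = 11349 - 2*(-1) = 11349 - 1*(-2) = 11349 + 2 = 11351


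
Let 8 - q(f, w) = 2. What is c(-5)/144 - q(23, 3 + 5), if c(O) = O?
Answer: -869/144 ≈ -6.0347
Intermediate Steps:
q(f, w) = 6 (q(f, w) = 8 - 1*2 = 8 - 2 = 6)
c(-5)/144 - q(23, 3 + 5) = -5/144 - 1*6 = -5*1/144 - 6 = -5/144 - 6 = -869/144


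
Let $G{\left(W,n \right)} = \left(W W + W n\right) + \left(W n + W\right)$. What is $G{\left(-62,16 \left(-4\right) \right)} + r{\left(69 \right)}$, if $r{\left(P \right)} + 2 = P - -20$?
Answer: $11805$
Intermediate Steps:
$G{\left(W,n \right)} = W + W^{2} + 2 W n$ ($G{\left(W,n \right)} = \left(W^{2} + W n\right) + \left(W + W n\right) = W + W^{2} + 2 W n$)
$r{\left(P \right)} = 18 + P$ ($r{\left(P \right)} = -2 + \left(P - -20\right) = -2 + \left(P + 20\right) = -2 + \left(20 + P\right) = 18 + P$)
$G{\left(-62,16 \left(-4\right) \right)} + r{\left(69 \right)} = - 62 \left(1 - 62 + 2 \cdot 16 \left(-4\right)\right) + \left(18 + 69\right) = - 62 \left(1 - 62 + 2 \left(-64\right)\right) + 87 = - 62 \left(1 - 62 - 128\right) + 87 = \left(-62\right) \left(-189\right) + 87 = 11718 + 87 = 11805$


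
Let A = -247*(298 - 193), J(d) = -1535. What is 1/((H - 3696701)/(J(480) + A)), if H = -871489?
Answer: 2747/456819 ≈ 0.0060133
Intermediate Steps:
A = -25935 (A = -247*105 = -25935)
1/((H - 3696701)/(J(480) + A)) = 1/((-871489 - 3696701)/(-1535 - 25935)) = 1/(-4568190/(-27470)) = 1/(-4568190*(-1/27470)) = 1/(456819/2747) = 2747/456819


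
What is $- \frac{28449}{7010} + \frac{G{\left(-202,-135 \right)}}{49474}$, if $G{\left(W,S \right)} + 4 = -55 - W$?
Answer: $- \frac{351620849}{86703185} \approx -4.0555$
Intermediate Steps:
$G{\left(W,S \right)} = -59 - W$ ($G{\left(W,S \right)} = -4 - \left(55 + W\right) = -59 - W$)
$- \frac{28449}{7010} + \frac{G{\left(-202,-135 \right)}}{49474} = - \frac{28449}{7010} + \frac{-59 - -202}{49474} = \left(-28449\right) \frac{1}{7010} + \left(-59 + 202\right) \frac{1}{49474} = - \frac{28449}{7010} + 143 \cdot \frac{1}{49474} = - \frac{28449}{7010} + \frac{143}{49474} = - \frac{351620849}{86703185}$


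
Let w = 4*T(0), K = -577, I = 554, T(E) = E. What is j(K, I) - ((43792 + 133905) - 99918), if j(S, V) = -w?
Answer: -77779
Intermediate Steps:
w = 0 (w = 4*0 = 0)
j(S, V) = 0 (j(S, V) = -1*0 = 0)
j(K, I) - ((43792 + 133905) - 99918) = 0 - ((43792 + 133905) - 99918) = 0 - (177697 - 99918) = 0 - 1*77779 = 0 - 77779 = -77779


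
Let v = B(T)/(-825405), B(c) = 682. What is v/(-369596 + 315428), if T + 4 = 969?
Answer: 341/22355269020 ≈ 1.5254e-8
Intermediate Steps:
T = 965 (T = -4 + 969 = 965)
v = -682/825405 (v = 682/(-825405) = 682*(-1/825405) = -682/825405 ≈ -0.00082626)
v/(-369596 + 315428) = -682/(825405*(-369596 + 315428)) = -682/825405/(-54168) = -682/825405*(-1/54168) = 341/22355269020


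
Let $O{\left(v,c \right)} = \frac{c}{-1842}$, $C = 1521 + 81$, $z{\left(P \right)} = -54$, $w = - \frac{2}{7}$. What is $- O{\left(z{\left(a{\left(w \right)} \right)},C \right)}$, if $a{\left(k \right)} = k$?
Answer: $\frac{267}{307} \approx 0.86971$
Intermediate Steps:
$w = - \frac{2}{7}$ ($w = \left(-2\right) \frac{1}{7} = - \frac{2}{7} \approx -0.28571$)
$C = 1602$
$O{\left(v,c \right)} = - \frac{c}{1842}$ ($O{\left(v,c \right)} = c \left(- \frac{1}{1842}\right) = - \frac{c}{1842}$)
$- O{\left(z{\left(a{\left(w \right)} \right)},C \right)} = - \frac{\left(-1\right) 1602}{1842} = \left(-1\right) \left(- \frac{267}{307}\right) = \frac{267}{307}$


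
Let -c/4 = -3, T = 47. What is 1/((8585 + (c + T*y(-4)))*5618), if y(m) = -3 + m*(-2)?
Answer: 1/49618176 ≈ 2.0154e-8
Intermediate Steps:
c = 12 (c = -4*(-3) = 12)
y(m) = -3 - 2*m
1/((8585 + (c + T*y(-4)))*5618) = 1/((8585 + (12 + 47*(-3 - 2*(-4))))*5618) = (1/5618)/(8585 + (12 + 47*(-3 + 8))) = (1/5618)/(8585 + (12 + 47*5)) = (1/5618)/(8585 + (12 + 235)) = (1/5618)/(8585 + 247) = (1/5618)/8832 = (1/8832)*(1/5618) = 1/49618176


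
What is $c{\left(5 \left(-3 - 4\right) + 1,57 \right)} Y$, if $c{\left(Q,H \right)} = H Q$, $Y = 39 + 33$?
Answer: $-139536$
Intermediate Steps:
$Y = 72$
$c{\left(5 \left(-3 - 4\right) + 1,57 \right)} Y = 57 \left(5 \left(-3 - 4\right) + 1\right) 72 = 57 \left(5 \left(-7\right) + 1\right) 72 = 57 \left(-35 + 1\right) 72 = 57 \left(-34\right) 72 = \left(-1938\right) 72 = -139536$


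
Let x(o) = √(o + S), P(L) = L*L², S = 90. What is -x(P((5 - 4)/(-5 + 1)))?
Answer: -√5759/8 ≈ -9.4860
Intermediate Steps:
P(L) = L³
x(o) = √(90 + o) (x(o) = √(o + 90) = √(90 + o))
-x(P((5 - 4)/(-5 + 1))) = -√(90 + ((5 - 4)/(-5 + 1))³) = -√(90 + (1/(-4))³) = -√(90 + (1*(-¼))³) = -√(90 + (-¼)³) = -√(90 - 1/64) = -√(5759/64) = -√5759/8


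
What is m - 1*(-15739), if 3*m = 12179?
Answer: 59396/3 ≈ 19799.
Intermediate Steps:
m = 12179/3 (m = (⅓)*12179 = 12179/3 ≈ 4059.7)
m - 1*(-15739) = 12179/3 - 1*(-15739) = 12179/3 + 15739 = 59396/3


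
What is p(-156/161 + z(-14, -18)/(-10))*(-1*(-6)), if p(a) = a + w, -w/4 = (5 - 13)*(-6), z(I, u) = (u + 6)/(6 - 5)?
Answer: -926244/805 ≈ -1150.6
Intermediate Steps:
z(I, u) = 6 + u (z(I, u) = (6 + u)/1 = (6 + u)*1 = 6 + u)
w = -192 (w = -4*(5 - 13)*(-6) = -(-32)*(-6) = -4*48 = -192)
p(a) = -192 + a (p(a) = a - 192 = -192 + a)
p(-156/161 + z(-14, -18)/(-10))*(-1*(-6)) = (-192 + (-156/161 + (6 - 18)/(-10)))*(-1*(-6)) = (-192 + (-156*1/161 - 12*(-1/10)))*6 = (-192 + (-156/161 + 6/5))*6 = (-192 + 186/805)*6 = -154374/805*6 = -926244/805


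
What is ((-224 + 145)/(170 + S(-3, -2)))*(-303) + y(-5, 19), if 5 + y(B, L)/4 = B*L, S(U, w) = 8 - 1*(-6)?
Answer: -49663/184 ≈ -269.91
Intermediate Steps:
S(U, w) = 14 (S(U, w) = 8 + 6 = 14)
y(B, L) = -20 + 4*B*L (y(B, L) = -20 + 4*(B*L) = -20 + 4*B*L)
((-224 + 145)/(170 + S(-3, -2)))*(-303) + y(-5, 19) = ((-224 + 145)/(170 + 14))*(-303) + (-20 + 4*(-5)*19) = -79/184*(-303) + (-20 - 380) = -79*1/184*(-303) - 400 = -79/184*(-303) - 400 = 23937/184 - 400 = -49663/184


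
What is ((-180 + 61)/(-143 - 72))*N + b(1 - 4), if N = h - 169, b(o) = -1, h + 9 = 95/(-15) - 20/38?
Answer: -1266158/12255 ≈ -103.32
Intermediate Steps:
h = -904/57 (h = -9 + (95/(-15) - 20/38) = -9 + (95*(-1/15) - 20*1/38) = -9 + (-19/3 - 10/19) = -9 - 391/57 = -904/57 ≈ -15.860)
N = -10537/57 (N = -904/57 - 169 = -10537/57 ≈ -184.86)
((-180 + 61)/(-143 - 72))*N + b(1 - 4) = ((-180 + 61)/(-143 - 72))*(-10537/57) - 1 = -119/(-215)*(-10537/57) - 1 = -119*(-1/215)*(-10537/57) - 1 = (119/215)*(-10537/57) - 1 = -1253903/12255 - 1 = -1266158/12255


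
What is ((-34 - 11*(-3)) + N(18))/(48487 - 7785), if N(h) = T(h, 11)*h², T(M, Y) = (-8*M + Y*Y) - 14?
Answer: -11989/40702 ≈ -0.29456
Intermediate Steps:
T(M, Y) = -14 + Y² - 8*M (T(M, Y) = (-8*M + Y²) - 14 = (Y² - 8*M) - 14 = -14 + Y² - 8*M)
N(h) = h²*(107 - 8*h) (N(h) = (-14 + 11² - 8*h)*h² = (-14 + 121 - 8*h)*h² = (107 - 8*h)*h² = h²*(107 - 8*h))
((-34 - 11*(-3)) + N(18))/(48487 - 7785) = ((-34 - 11*(-3)) + 18²*(107 - 8*18))/(48487 - 7785) = ((-34 + 33) + 324*(107 - 144))/40702 = (-1 + 324*(-37))*(1/40702) = (-1 - 11988)*(1/40702) = -11989*1/40702 = -11989/40702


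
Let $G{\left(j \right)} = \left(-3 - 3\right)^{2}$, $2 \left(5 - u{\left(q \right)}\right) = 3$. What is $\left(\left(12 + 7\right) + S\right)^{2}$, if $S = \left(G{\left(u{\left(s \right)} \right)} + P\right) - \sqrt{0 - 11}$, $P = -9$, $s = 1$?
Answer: $\left(46 - i \sqrt{11}\right)^{2} \approx 2105.0 - 305.13 i$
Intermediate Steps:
$u{\left(q \right)} = \frac{7}{2}$ ($u{\left(q \right)} = 5 - \frac{3}{2} = \frac{7}{2}$)
$G{\left(j \right)} = 36$ ($G{\left(j \right)} = \left(-6\right)^{2} = 36$)
$S = 27 - i \sqrt{11}$ ($S = \left(36 - 9\right) - \sqrt{0 - 11} = 27 - \sqrt{-11} = 27 - i \sqrt{11} \approx 27.0 - 3.3166 i$)
$\left(\left(12 + 7\right) + S\right)^{2} = \left(\left(12 + 7\right) + \left(27 - i \sqrt{11}\right)\right)^{2} = \left(19 + \left(27 - i \sqrt{11}\right)\right)^{2} = \left(46 - i \sqrt{11}\right)^{2}$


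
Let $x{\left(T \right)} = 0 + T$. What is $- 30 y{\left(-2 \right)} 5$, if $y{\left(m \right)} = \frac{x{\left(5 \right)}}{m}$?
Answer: $375$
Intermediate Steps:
$x{\left(T \right)} = T$
$y{\left(m \right)} = \frac{5}{m}$
$- 30 y{\left(-2 \right)} 5 = - 30 \frac{5}{-2} \cdot 5 = - 30 \cdot 5 \left(- \frac{1}{2}\right) 5 = - 30 \left(\left(- \frac{5}{2}\right) 5\right) = \left(-30\right) \left(- \frac{25}{2}\right) = 375$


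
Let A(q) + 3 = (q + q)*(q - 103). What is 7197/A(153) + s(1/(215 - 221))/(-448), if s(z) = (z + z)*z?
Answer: 19340437/41118336 ≈ 0.47036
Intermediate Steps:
A(q) = -3 + 2*q*(-103 + q) (A(q) = -3 + (q + q)*(q - 103) = -3 + (2*q)*(-103 + q) = -3 + 2*q*(-103 + q))
s(z) = 2*z² (s(z) = (2*z)*z = 2*z²)
7197/A(153) + s(1/(215 - 221))/(-448) = 7197/(-3 - 206*153 + 2*153²) + (2*(1/(215 - 221))²)/(-448) = 7197/(-3 - 31518 + 2*23409) + (2*(1/(-6))²)*(-1/448) = 7197/(-3 - 31518 + 46818) + (2*(-⅙)²)*(-1/448) = 7197/15297 + (2*(1/36))*(-1/448) = 7197*(1/15297) + (1/18)*(-1/448) = 2399/5099 - 1/8064 = 19340437/41118336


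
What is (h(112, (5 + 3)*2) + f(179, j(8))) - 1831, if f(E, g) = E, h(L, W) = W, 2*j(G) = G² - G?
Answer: -1636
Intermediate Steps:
j(G) = G²/2 - G/2 (j(G) = (G² - G)/2 = G²/2 - G/2)
(h(112, (5 + 3)*2) + f(179, j(8))) - 1831 = ((5 + 3)*2 + 179) - 1831 = (8*2 + 179) - 1831 = (16 + 179) - 1831 = 195 - 1831 = -1636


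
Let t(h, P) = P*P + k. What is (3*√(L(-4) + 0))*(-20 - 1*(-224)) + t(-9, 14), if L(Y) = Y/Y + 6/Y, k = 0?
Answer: 196 + 306*I*√2 ≈ 196.0 + 432.75*I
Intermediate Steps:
t(h, P) = P² (t(h, P) = P*P + 0 = P² + 0 = P²)
L(Y) = 1 + 6/Y
(3*√(L(-4) + 0))*(-20 - 1*(-224)) + t(-9, 14) = (3*√((6 - 4)/(-4) + 0))*(-20 - 1*(-224)) + 14² = (3*√(-¼*2 + 0))*(-20 + 224) + 196 = (3*√(-½ + 0))*204 + 196 = (3*√(-½))*204 + 196 = (3*(I*√2/2))*204 + 196 = (3*I*√2/2)*204 + 196 = 306*I*√2 + 196 = 196 + 306*I*√2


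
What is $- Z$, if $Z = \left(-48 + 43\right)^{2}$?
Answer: $-25$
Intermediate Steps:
$Z = 25$ ($Z = \left(-5\right)^{2} = 25$)
$- Z = \left(-1\right) 25 = -25$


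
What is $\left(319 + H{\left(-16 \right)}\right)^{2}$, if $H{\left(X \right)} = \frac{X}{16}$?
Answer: $101124$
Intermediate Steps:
$H{\left(X \right)} = \frac{X}{16}$ ($H{\left(X \right)} = X \frac{1}{16} = \frac{X}{16}$)
$\left(319 + H{\left(-16 \right)}\right)^{2} = \left(319 + \frac{1}{16} \left(-16\right)\right)^{2} = \left(319 - 1\right)^{2} = 318^{2} = 101124$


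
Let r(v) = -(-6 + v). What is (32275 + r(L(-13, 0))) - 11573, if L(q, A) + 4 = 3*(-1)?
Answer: 20715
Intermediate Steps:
L(q, A) = -7 (L(q, A) = -4 + 3*(-1) = -4 - 3 = -7)
r(v) = 6 - v
(32275 + r(L(-13, 0))) - 11573 = (32275 + (6 - 1*(-7))) - 11573 = (32275 + (6 + 7)) - 11573 = (32275 + 13) - 11573 = 32288 - 11573 = 20715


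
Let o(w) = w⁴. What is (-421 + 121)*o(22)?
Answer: -70276800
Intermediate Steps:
(-421 + 121)*o(22) = (-421 + 121)*22⁴ = -300*234256 = -70276800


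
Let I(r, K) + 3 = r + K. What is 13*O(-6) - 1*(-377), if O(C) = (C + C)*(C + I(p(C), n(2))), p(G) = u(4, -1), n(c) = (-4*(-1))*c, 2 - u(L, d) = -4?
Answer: -403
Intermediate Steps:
u(L, d) = 6 (u(L, d) = 2 - 1*(-4) = 2 + 4 = 6)
n(c) = 4*c
p(G) = 6
I(r, K) = -3 + K + r (I(r, K) = -3 + (r + K) = -3 + (K + r) = -3 + K + r)
O(C) = 2*C*(11 + C) (O(C) = (C + C)*(C + (-3 + 4*2 + 6)) = (2*C)*(C + (-3 + 8 + 6)) = (2*C)*(C + 11) = (2*C)*(11 + C) = 2*C*(11 + C))
13*O(-6) - 1*(-377) = 13*(2*(-6)*(11 - 6)) - 1*(-377) = 13*(2*(-6)*5) + 377 = 13*(-60) + 377 = -780 + 377 = -403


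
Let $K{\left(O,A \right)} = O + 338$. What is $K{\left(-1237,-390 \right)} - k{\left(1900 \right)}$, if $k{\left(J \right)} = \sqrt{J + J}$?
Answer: $-899 - 10 \sqrt{38} \approx -960.64$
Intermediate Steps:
$K{\left(O,A \right)} = 338 + O$
$k{\left(J \right)} = \sqrt{2} \sqrt{J}$ ($k{\left(J \right)} = \sqrt{2 J} = \sqrt{2} \sqrt{J}$)
$K{\left(-1237,-390 \right)} - k{\left(1900 \right)} = \left(338 - 1237\right) - \sqrt{2} \sqrt{1900} = -899 - \sqrt{2} \cdot 10 \sqrt{19} = -899 - 10 \sqrt{38}$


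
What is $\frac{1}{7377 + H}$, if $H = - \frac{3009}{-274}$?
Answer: $\frac{274}{2024307} \approx 0.00013535$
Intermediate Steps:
$H = \frac{3009}{274}$ ($H = \left(-3009\right) \left(- \frac{1}{274}\right) = \frac{3009}{274} \approx 10.982$)
$\frac{1}{7377 + H} = \frac{1}{7377 + \frac{3009}{274}} = \frac{1}{\frac{2024307}{274}} = \frac{274}{2024307}$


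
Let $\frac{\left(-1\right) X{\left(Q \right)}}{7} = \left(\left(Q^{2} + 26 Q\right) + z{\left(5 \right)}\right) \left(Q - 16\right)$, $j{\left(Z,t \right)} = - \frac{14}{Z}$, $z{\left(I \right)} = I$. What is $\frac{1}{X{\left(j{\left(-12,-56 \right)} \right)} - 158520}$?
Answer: $- \frac{216}{33417337} \approx -6.4637 \cdot 10^{-6}$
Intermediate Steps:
$X{\left(Q \right)} = - 7 \left(-16 + Q\right) \left(5 + Q^{2} + 26 Q\right)$ ($X{\left(Q \right)} = - 7 \left(\left(Q^{2} + 26 Q\right) + 5\right) \left(Q - 16\right) = - 7 \left(5 + Q^{2} + 26 Q\right) \left(-16 + Q\right) = - 7 \left(-16 + Q\right) \left(5 + Q^{2} + 26 Q\right)$)
$\frac{1}{X{\left(j{\left(-12,-56 \right)} \right)} - 158520} = \frac{1}{\left(560 - 70 \left(- \frac{14}{-12}\right)^{2} - 7 \left(- \frac{14}{-12}\right)^{3} + 2877 \left(- \frac{14}{-12}\right)\right) - 158520} = \frac{1}{\left(560 - 70 \left(\left(-14\right) \left(- \frac{1}{12}\right)\right)^{2} - 7 \left(\left(-14\right) \left(- \frac{1}{12}\right)\right)^{3} + 2877 \left(\left(-14\right) \left(- \frac{1}{12}\right)\right)\right) - 158520} = \frac{1}{\left(560 - 70 \left(\frac{7}{6}\right)^{2} - 7 \left(\frac{7}{6}\right)^{3} + 2877 \cdot \frac{7}{6}\right) - 158520} = \frac{1}{\left(560 - \frac{1715}{18} - \frac{2401}{216} + \frac{6713}{2}\right) - 158520} = \frac{1}{\frac{822983}{216} - 158520} = \frac{1}{- \frac{33417337}{216}} = - \frac{216}{33417337}$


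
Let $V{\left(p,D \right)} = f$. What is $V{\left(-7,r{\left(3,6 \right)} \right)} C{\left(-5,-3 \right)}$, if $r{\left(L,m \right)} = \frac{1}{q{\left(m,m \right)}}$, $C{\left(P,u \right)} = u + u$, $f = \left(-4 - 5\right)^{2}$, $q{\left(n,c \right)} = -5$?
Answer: $-486$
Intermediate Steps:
$f = 81$ ($f = \left(-9\right)^{2} = 81$)
$C{\left(P,u \right)} = 2 u$
$r{\left(L,m \right)} = - \frac{1}{5}$ ($r{\left(L,m \right)} = \frac{1}{-5} = - \frac{1}{5}$)
$V{\left(p,D \right)} = 81$
$V{\left(-7,r{\left(3,6 \right)} \right)} C{\left(-5,-3 \right)} = 81 \cdot 2 \left(-3\right) = 81 \left(-6\right) = -486$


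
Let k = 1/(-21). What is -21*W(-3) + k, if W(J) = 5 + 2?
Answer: -3088/21 ≈ -147.05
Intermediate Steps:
k = -1/21 ≈ -0.047619
W(J) = 7
-21*W(-3) + k = -21*7 - 1/21 = -147 - 1/21 = -3088/21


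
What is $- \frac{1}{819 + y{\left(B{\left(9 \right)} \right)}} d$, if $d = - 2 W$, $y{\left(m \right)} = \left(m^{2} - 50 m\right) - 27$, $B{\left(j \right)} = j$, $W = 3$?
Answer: $\frac{2}{141} \approx 0.014184$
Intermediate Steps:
$y{\left(m \right)} = -27 + m^{2} - 50 m$
$d = -6$ ($d = \left(-2\right) 3 = -6$)
$- \frac{1}{819 + y{\left(B{\left(9 \right)} \right)}} d = - \frac{1}{819 - \left(477 - 81\right)} \left(-6\right) = - \frac{1}{819 - 396} \left(-6\right) = - \frac{1}{423} \left(-6\right) = \left(-1\right) \frac{1}{423} \left(-6\right) = \left(- \frac{1}{423}\right) \left(-6\right) = \frac{2}{141}$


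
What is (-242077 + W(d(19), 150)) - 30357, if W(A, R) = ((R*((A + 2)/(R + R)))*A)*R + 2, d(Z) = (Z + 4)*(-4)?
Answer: 348568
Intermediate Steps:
d(Z) = -16 - 4*Z (d(Z) = (4 + Z)*(-4) = -16 - 4*Z)
W(A, R) = 2 + A*R*(1 + A/2) (W(A, R) = ((R*((2 + A)/((2*R))))*A)*R + 2 = ((R*((2 + A)*(1/(2*R))))*A)*R + 2 = ((R*((2 + A)/(2*R)))*A)*R + 2 = ((1 + A/2)*A)*R + 2 = (A*(1 + A/2))*R + 2 = A*R*(1 + A/2) + 2 = 2 + A*R*(1 + A/2))
(-242077 + W(d(19), 150)) - 30357 = (-242077 + (2 + (-16 - 4*19)*150 + (½)*150*(-16 - 4*19)²)) - 30357 = (-242077 + (2 + (-16 - 76)*150 + (½)*150*(-16 - 76)²)) - 30357 = (-242077 + (2 - 92*150 + (½)*150*(-92)²)) - 30357 = (-242077 + (2 - 13800 + (½)*150*8464)) - 30357 = (-242077 + (2 - 13800 + 634800)) - 30357 = (-242077 + 621002) - 30357 = 378925 - 30357 = 348568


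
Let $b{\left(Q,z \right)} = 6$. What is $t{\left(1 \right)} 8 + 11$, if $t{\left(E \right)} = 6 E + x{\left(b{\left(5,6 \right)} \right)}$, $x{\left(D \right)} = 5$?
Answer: $99$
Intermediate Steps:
$t{\left(E \right)} = 5 + 6 E$ ($t{\left(E \right)} = 6 E + 5 = 5 + 6 E$)
$t{\left(1 \right)} 8 + 11 = \left(5 + 6 \cdot 1\right) 8 + 11 = \left(5 + 6\right) 8 + 11 = 11 \cdot 8 + 11 = 88 + 11 = 99$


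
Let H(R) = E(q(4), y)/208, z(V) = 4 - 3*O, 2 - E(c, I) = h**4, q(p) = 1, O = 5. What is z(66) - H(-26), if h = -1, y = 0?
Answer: -2289/208 ≈ -11.005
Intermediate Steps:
E(c, I) = 1 (E(c, I) = 2 - 1*(-1)**4 = 2 - 1*1 = 2 - 1 = 1)
z(V) = -11 (z(V) = 4 - 3*5 = 4 - 15 = -11)
H(R) = 1/208
z(66) - H(-26) = -11 - 1*1/208 = -11 - 1/208 = -2289/208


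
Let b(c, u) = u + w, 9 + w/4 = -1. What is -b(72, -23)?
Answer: 63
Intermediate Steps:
w = -40 (w = -36 + 4*(-1) = -36 - 4 = -40)
b(c, u) = -40 + u (b(c, u) = u - 40 = -40 + u)
-b(72, -23) = -(-40 - 23) = -1*(-63) = 63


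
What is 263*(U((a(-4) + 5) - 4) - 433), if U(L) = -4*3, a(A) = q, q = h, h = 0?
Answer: -117035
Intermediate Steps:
q = 0
a(A) = 0
U(L) = -12
263*(U((a(-4) + 5) - 4) - 433) = 263*(-12 - 433) = 263*(-445) = -117035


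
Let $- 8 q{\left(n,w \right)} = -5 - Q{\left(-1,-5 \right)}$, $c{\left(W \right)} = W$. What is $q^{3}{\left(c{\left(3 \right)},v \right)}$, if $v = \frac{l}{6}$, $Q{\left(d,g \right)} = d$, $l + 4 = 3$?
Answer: $\frac{1}{8} \approx 0.125$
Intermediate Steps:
$l = -1$ ($l = -4 + 3 = -1$)
$v = - \frac{1}{6} \approx -0.16667$
$q{\left(n,w \right)} = \frac{1}{2}$ ($q{\left(n,w \right)} = - \frac{-5 - -1}{8} = - \frac{-5 + 1}{8} = \left(- \frac{1}{8}\right) \left(-4\right) = \frac{1}{2}$)
$q^{3}{\left(c{\left(3 \right)},v \right)} = \left(\frac{1}{2}\right)^{3} = \frac{1}{8}$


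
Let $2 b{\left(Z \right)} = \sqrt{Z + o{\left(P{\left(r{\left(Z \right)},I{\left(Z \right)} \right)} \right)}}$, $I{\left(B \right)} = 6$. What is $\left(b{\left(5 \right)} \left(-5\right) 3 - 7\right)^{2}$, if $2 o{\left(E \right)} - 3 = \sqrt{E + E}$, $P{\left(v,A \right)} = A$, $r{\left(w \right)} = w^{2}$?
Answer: $\frac{\left(28 + 15 \sqrt{2} \sqrt{13 + 2 \sqrt{3}}\right)^{2}}{16} \approx 813.31$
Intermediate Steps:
$o{\left(E \right)} = \frac{3}{2} + \frac{\sqrt{2} \sqrt{E}}{2}$ ($o{\left(E \right)} = \frac{3}{2} + \frac{\sqrt{E + E}}{2} = \frac{3}{2} + \frac{\sqrt{2 E}}{2} = \frac{3}{2} + \frac{\sqrt{2} \sqrt{E}}{2}$)
$b{\left(Z \right)} = \frac{\sqrt{\frac{3}{2} + Z + \sqrt{3}}}{2}$ ($b{\left(Z \right)} = \frac{\sqrt{Z + \left(\frac{3}{2} + \frac{\sqrt{2} \sqrt{6}}{2}\right)}}{2} = \frac{\sqrt{Z + \left(\frac{3}{2} + \sqrt{3}\right)}}{2} = \frac{\sqrt{\frac{3}{2} + Z + \sqrt{3}}}{2}$)
$\left(b{\left(5 \right)} \left(-5\right) 3 - 7\right)^{2} = \left(\frac{\sqrt{6 + 4 \cdot 5 + 4 \sqrt{3}}}{4} \left(-5\right) 3 - 7\right)^{2} = \left(\frac{\sqrt{6 + 20 + 4 \sqrt{3}}}{4} \left(-5\right) 3 - 7\right)^{2} = \left(\frac{\sqrt{26 + 4 \sqrt{3}}}{4} \left(-5\right) 3 - 7\right)^{2} = \left(- \frac{5 \sqrt{26 + 4 \sqrt{3}}}{4} \cdot 3 - 7\right)^{2} = \left(- \frac{15 \sqrt{26 + 4 \sqrt{3}}}{4} - 7\right)^{2} = \left(-7 - \frac{15 \sqrt{26 + 4 \sqrt{3}}}{4}\right)^{2}$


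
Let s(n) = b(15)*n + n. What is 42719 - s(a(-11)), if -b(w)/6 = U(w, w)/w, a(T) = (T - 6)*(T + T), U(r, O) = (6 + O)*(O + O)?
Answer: 136593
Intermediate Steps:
U(r, O) = 2*O*(6 + O) (U(r, O) = (6 + O)*(2*O) = 2*O*(6 + O))
a(T) = 2*T*(-6 + T) (a(T) = (-6 + T)*(2*T) = 2*T*(-6 + T))
b(w) = -72 - 12*w (b(w) = -6*2*w*(6 + w)/w = -6*(12 + 2*w) = -72 - 12*w)
s(n) = -251*n (s(n) = (-72 - 12*15)*n + n = (-72 - 180)*n + n = -252*n + n = -251*n)
42719 - s(a(-11)) = 42719 - (-251)*2*(-11)*(-6 - 11) = 42719 - (-251)*2*(-11)*(-17) = 42719 - (-251)*374 = 42719 - 1*(-93874) = 42719 + 93874 = 136593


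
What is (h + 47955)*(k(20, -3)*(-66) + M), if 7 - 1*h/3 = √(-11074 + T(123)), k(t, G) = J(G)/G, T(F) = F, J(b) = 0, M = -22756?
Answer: -1091741856 + 68268*I*√10951 ≈ -1.0917e+9 + 7.144e+6*I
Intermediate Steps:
k(t, G) = 0 (k(t, G) = 0/G = 0)
h = 21 - 3*I*√10951 (h = 21 - 3*√(-11074 + 123) = 21 - 3*I*√10951 ≈ 21.0 - 313.94*I)
(h + 47955)*(k(20, -3)*(-66) + M) = ((21 - 3*I*√10951) + 47955)*(0*(-66) - 22756) = (47976 - 3*I*√10951)*(0 - 22756) = (47976 - 3*I*√10951)*(-22756) = -1091741856 + 68268*I*√10951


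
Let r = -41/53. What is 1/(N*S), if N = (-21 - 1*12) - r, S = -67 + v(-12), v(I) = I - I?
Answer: 53/114436 ≈ 0.00046314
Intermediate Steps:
v(I) = 0
r = -41/53 (r = -41*1/53 = -41/53 ≈ -0.77359)
S = -67 (S = -67 + 0 = -67)
N = -1708/53 (N = (-21 - 1*12) - 1*(-41/53) = (-21 - 12) + 41/53 = -33 + 41/53 = -1708/53 ≈ -32.226)
1/(N*S) = 1/(-1708/53*(-67)) = 1/(114436/53) = 53/114436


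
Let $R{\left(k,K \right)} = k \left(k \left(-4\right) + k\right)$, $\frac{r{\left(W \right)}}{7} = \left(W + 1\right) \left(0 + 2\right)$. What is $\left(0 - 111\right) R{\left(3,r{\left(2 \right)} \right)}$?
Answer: $2997$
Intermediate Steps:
$r{\left(W \right)} = 14 + 14 W$ ($r{\left(W \right)} = 7 \left(W + 1\right) \left(0 + 2\right) = 7 \left(1 + W\right) 2 = 7 \left(2 + 2 W\right) = 14 + 14 W$)
$R{\left(k,K \right)} = - 3 k^{2}$ ($R{\left(k,K \right)} = k \left(- 4 k + k\right) = k \left(- 3 k\right) = - 3 k^{2}$)
$\left(0 - 111\right) R{\left(3,r{\left(2 \right)} \right)} = \left(0 - 111\right) \left(- 3 \cdot 3^{2}\right) = - 111 \left(\left(-3\right) 9\right) = \left(-111\right) \left(-27\right) = 2997$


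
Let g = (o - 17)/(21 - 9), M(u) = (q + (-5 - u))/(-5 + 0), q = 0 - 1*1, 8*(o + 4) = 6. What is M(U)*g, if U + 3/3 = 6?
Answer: -297/80 ≈ -3.7125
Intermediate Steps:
o = -13/4 (o = -4 + (⅛)*6 = -4 + ¾ = -13/4 ≈ -3.2500)
U = 5 (U = -1 + 6 = 5)
q = -1 (q = 0 - 1 = -1)
M(u) = 6/5 + u/5 (M(u) = (-1 + (-5 - u))/(-5 + 0) = (-6 - u)/(-5) = (-6 - u)*(-⅕) = 6/5 + u/5)
g = -27/16 (g = (-13/4 - 17)/(21 - 9) = -81/4/12 = -81/4*1/12 = -27/16 ≈ -1.6875)
M(U)*g = (6/5 + (⅕)*5)*(-27/16) = (6/5 + 1)*(-27/16) = (11/5)*(-27/16) = -297/80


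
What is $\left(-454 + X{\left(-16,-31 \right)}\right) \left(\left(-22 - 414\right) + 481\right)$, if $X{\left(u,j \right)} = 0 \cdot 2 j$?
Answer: $-20430$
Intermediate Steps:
$X{\left(u,j \right)} = 0$ ($X{\left(u,j \right)} = 0 j = 0$)
$\left(-454 + X{\left(-16,-31 \right)}\right) \left(\left(-22 - 414\right) + 481\right) = \left(-454 + 0\right) \left(\left(-22 - 414\right) + 481\right) = - 454 \left(\left(-22 - 414\right) + 481\right) = - 454 \left(-436 + 481\right) = \left(-454\right) 45 = -20430$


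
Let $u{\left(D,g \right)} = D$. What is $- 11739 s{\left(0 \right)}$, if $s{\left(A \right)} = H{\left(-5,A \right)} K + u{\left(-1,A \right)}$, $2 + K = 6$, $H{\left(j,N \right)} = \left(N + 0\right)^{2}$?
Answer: $11739$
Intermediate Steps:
$H{\left(j,N \right)} = N^{2}$
$K = 4$ ($K = -2 + 6 = 4$)
$s{\left(A \right)} = -1 + 4 A^{2}$ ($s{\left(A \right)} = A^{2} \cdot 4 - 1 = 4 A^{2} - 1 = -1 + 4 A^{2}$)
$- 11739 s{\left(0 \right)} = - 11739 \left(-1 + 4 \cdot 0^{2}\right) = - 11739 \left(-1 + 4 \cdot 0\right) = - 11739 \left(-1 + 0\right) = \left(-11739\right) \left(-1\right) = 11739$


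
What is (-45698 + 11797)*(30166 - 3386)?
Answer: -907868780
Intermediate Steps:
(-45698 + 11797)*(30166 - 3386) = -33901*26780 = -907868780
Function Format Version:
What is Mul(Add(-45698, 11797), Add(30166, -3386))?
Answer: -907868780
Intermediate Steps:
Mul(Add(-45698, 11797), Add(30166, -3386)) = Mul(-33901, 26780) = -907868780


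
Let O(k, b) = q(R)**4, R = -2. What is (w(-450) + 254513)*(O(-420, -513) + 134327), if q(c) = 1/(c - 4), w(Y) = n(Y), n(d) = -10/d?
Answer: 996921232389599/29160 ≈ 3.4188e+10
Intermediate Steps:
w(Y) = -10/Y
q(c) = 1/(-4 + c)
O(k, b) = 1/1296 (O(k, b) = (1/(-4 - 2))**4 = (1/(-6))**4 = (-1/6)**4 = 1/1296)
(w(-450) + 254513)*(O(-420, -513) + 134327) = (-10/(-450) + 254513)*(1/1296 + 134327) = (-10*(-1/450) + 254513)*(174087793/1296) = (1/45 + 254513)*(174087793/1296) = (11453086/45)*(174087793/1296) = 996921232389599/29160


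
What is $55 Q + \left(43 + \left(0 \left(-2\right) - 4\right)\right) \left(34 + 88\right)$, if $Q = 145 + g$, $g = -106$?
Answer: $6903$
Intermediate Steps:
$Q = 39$ ($Q = 145 - 106 = 39$)
$55 Q + \left(43 + \left(0 \left(-2\right) - 4\right)\right) \left(34 + 88\right) = 55 \cdot 39 + \left(43 + \left(0 \left(-2\right) - 4\right)\right) \left(34 + 88\right) = 2145 + \left(43 + \left(0 - 4\right)\right) 122 = 2145 + \left(43 - 4\right) 122 = 2145 + 39 \cdot 122 = 2145 + 4758 = 6903$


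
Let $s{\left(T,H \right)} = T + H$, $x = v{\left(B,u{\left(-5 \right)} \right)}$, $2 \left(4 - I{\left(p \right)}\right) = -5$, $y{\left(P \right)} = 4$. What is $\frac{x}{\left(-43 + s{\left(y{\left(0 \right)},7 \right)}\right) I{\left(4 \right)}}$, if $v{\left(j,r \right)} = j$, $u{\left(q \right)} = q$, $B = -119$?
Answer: $\frac{119}{208} \approx 0.57211$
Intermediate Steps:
$I{\left(p \right)} = \frac{13}{2}$ ($I{\left(p \right)} = 4 - - \frac{5}{2} = 4 + \frac{5}{2} = \frac{13}{2}$)
$x = -119$
$s{\left(T,H \right)} = H + T$
$\frac{x}{\left(-43 + s{\left(y{\left(0 \right)},7 \right)}\right) I{\left(4 \right)}} = - \frac{119}{\left(-43 + \left(7 + 4\right)\right) \frac{13}{2}} = - \frac{119}{\left(-43 + 11\right) \frac{13}{2}} = - \frac{119}{\left(-32\right) \frac{13}{2}} = - \frac{119}{-208} = \left(-119\right) \left(- \frac{1}{208}\right) = \frac{119}{208}$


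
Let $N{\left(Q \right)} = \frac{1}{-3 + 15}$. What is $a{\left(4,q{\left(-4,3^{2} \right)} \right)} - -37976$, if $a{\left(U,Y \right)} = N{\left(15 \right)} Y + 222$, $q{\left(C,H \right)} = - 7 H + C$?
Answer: $\frac{458309}{12} \approx 38192.0$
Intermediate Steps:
$q{\left(C,H \right)} = C - 7 H$
$N{\left(Q \right)} = \frac{1}{12}$
$a{\left(U,Y \right)} = 222 + \frac{Y}{12}$ ($a{\left(U,Y \right)} = \frac{Y}{12} + 222 = 222 + \frac{Y}{12}$)
$a{\left(4,q{\left(-4,3^{2} \right)} \right)} - -37976 = \left(222 + \frac{-4 - 7 \cdot 3^{2}}{12}\right) - -37976 = \left(222 + \frac{-4 - 63}{12}\right) + 37976 = \left(222 + \frac{1}{12} \left(-67\right)\right) + 37976 = \left(222 - \frac{67}{12}\right) + 37976 = \frac{2597}{12} + 37976 = \frac{458309}{12}$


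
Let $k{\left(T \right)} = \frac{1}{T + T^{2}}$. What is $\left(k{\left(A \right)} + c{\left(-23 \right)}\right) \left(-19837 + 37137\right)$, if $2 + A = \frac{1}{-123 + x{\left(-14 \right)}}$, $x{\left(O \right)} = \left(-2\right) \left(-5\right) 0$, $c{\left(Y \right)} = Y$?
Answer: $- \frac{2981287375}{7657} \approx -3.8935 \cdot 10^{5}$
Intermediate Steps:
$x{\left(O \right)} = 0$ ($x{\left(O \right)} = 10 \cdot 0 = 0$)
$A = - \frac{247}{123}$ ($A = -2 + \frac{1}{-123 + 0} = -2 + \frac{1}{-123} = -2 - \frac{1}{123} = - \frac{247}{123} \approx -2.0081$)
$\left(k{\left(A \right)} + c{\left(-23 \right)}\right) \left(-19837 + 37137\right) = \left(\frac{1}{\left(- \frac{247}{123}\right) \left(1 - \frac{247}{123}\right)} - 23\right) \left(-19837 + 37137\right) = \left(- \frac{123}{247 \left(- \frac{124}{123}\right)} - 23\right) 17300 = \left(\left(- \frac{123}{247}\right) \left(- \frac{123}{124}\right) - 23\right) 17300 = \left(\frac{15129}{30628} - 23\right) 17300 = \left(- \frac{689315}{30628}\right) 17300 = - \frac{2981287375}{7657}$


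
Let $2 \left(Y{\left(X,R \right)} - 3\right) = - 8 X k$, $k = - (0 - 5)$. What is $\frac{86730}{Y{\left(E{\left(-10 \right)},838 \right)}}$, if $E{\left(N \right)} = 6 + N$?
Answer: $\frac{86730}{83} \approx 1044.9$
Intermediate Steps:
$k = 5$ ($k = \left(-1\right) \left(-5\right) = 5$)
$Y{\left(X,R \right)} = 3 - 20 X$ ($Y{\left(X,R \right)} = 3 + \frac{- 8 X 5}{2} = 3 + \frac{\left(-40\right) X}{2} = 3 - 20 X$)
$\frac{86730}{Y{\left(E{\left(-10 \right)},838 \right)}} = \frac{86730}{3 - 20 \left(6 - 10\right)} = \frac{86730}{3 - -80} = \frac{86730}{3 + 80} = \frac{86730}{83}$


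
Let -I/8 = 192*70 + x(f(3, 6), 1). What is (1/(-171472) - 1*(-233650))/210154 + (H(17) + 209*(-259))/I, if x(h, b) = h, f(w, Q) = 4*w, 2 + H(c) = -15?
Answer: 195713303099969/121187476251744 ≈ 1.6150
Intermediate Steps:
H(c) = -17 (H(c) = -2 - 15 = -17)
I = -107616 (I = -8*(192*70 + 4*3) = -8*(13440 + 12) = -8*13452 = -107616)
(1/(-171472) - 1*(-233650))/210154 + (H(17) + 209*(-259))/I = (1/(-171472) - 1*(-233650))/210154 + (-17 + 209*(-259))/(-107616) = (-1/171472 + 233650)*(1/210154) + (-17 - 54131)*(-1/107616) = (40064432799/171472)*(1/210154) - 54148*(-1/107616) = 40064432799/36035526688 + 13537/26904 = 195713303099969/121187476251744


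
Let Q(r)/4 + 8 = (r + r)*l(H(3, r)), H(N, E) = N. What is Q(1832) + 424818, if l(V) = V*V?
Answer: 556690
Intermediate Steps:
l(V) = V²
Q(r) = -32 + 72*r (Q(r) = -32 + 4*((r + r)*3²) = -32 + 4*((2*r)*9) = -32 + 4*(18*r) = -32 + 72*r)
Q(1832) + 424818 = (-32 + 72*1832) + 424818 = (-32 + 131904) + 424818 = 131872 + 424818 = 556690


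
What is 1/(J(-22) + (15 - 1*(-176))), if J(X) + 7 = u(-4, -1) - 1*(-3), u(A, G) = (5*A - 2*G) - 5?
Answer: 1/164 ≈ 0.0060976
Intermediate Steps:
u(A, G) = -5 - 2*G + 5*A (u(A, G) = (-2*G + 5*A) - 5 = -5 - 2*G + 5*A)
J(X) = -27 (J(X) = -7 + ((-5 - 2*(-1) + 5*(-4)) - 1*(-3)) = -7 + ((-5 + 2 - 20) + 3) = -7 + (-23 + 3) = -7 - 20 = -27)
1/(J(-22) + (15 - 1*(-176))) = 1/(-27 + (15 - 1*(-176))) = 1/(-27 + (15 + 176)) = 1/(-27 + 191) = 1/164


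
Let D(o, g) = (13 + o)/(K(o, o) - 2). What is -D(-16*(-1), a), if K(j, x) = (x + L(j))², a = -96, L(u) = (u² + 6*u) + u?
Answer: -29/147454 ≈ -0.00019667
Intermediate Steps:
L(u) = u² + 7*u
K(j, x) = (x + j*(7 + j))²
D(o, g) = (13 + o)/(-2 + (o + o*(7 + o))²) (D(o, g) = (13 + o)/((o + o*(7 + o))² - 2) = (13 + o)/(-2 + (o + o*(7 + o))²))
-D(-16*(-1), a) = -(13 - 16*(-1))/(-2 + (-16*(-1))²*(8 - 16*(-1))²) = -(13 + 16)/(-2 + 16²*(8 + 16)²) = -29/(-2 + 256*24²) = -29/(-2 + 256*576) = -29/(-2 + 147456) = -29/147454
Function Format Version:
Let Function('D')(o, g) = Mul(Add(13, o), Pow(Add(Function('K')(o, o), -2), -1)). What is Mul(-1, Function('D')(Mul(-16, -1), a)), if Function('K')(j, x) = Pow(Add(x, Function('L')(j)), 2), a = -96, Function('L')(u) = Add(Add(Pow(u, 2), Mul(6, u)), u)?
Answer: Rational(-29, 147454) ≈ -0.00019667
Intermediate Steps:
Function('L')(u) = Add(Pow(u, 2), Mul(7, u))
Function('K')(j, x) = Pow(Add(x, Mul(j, Add(7, j))), 2)
Function('D')(o, g) = Mul(Pow(Add(-2, Pow(Add(o, Mul(o, Add(7, o))), 2)), -1), Add(13, o)) (Function('D')(o, g) = Mul(Add(13, o), Pow(Add(Pow(Add(o, Mul(o, Add(7, o))), 2), -2), -1)) = Mul(Add(13, o), Pow(Add(-2, Pow(Add(o, Mul(o, Add(7, o))), 2)), -1)) = Mul(Pow(Add(-2, Pow(Add(o, Mul(o, Add(7, o))), 2)), -1), Add(13, o)))
Mul(-1, Function('D')(Mul(-16, -1), a)) = Mul(-1, Mul(Pow(Add(-2, Mul(Pow(Mul(-16, -1), 2), Pow(Add(8, Mul(-16, -1)), 2))), -1), Add(13, Mul(-16, -1)))) = Mul(-1, Mul(Pow(Add(-2, Mul(Pow(16, 2), Pow(Add(8, 16), 2))), -1), Add(13, 16))) = Mul(-1, Mul(Pow(Add(-2, Mul(256, Pow(24, 2))), -1), 29)) = Mul(-1, Mul(Pow(Add(-2, Mul(256, 576)), -1), 29)) = Mul(-1, Mul(Pow(Add(-2, 147456), -1), 29)) = Mul(-1, Mul(Pow(147454, -1), 29)) = Mul(-1, Mul(Rational(1, 147454), 29)) = Mul(-1, Rational(29, 147454)) = Rational(-29, 147454)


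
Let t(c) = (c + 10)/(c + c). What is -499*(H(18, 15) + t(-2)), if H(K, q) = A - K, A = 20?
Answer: 0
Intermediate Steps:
H(K, q) = 20 - K
t(c) = (10 + c)/(2*c) (t(c) = (10 + c)/((2*c)) = (10 + c)*(1/(2*c)) = (10 + c)/(2*c))
-499*(H(18, 15) + t(-2)) = -499*((20 - 1*18) + (1/2)*(10 - 2)/(-2)) = -499*((20 - 18) + (1/2)*(-1/2)*8) = -499*(2 - 2) = -499*0 = 0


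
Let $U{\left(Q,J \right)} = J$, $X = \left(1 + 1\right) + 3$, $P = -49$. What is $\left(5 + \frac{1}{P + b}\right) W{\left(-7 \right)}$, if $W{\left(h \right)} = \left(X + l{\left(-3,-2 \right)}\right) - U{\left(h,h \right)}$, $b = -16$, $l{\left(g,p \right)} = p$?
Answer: $\frac{648}{13} \approx 49.846$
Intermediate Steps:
$X = 5$ ($X = 2 + 3 = 5$)
$W{\left(h \right)} = 3 - h$ ($W{\left(h \right)} = \left(5 - 2\right) - h = 3 - h$)
$\left(5 + \frac{1}{P + b}\right) W{\left(-7 \right)} = \left(5 + \frac{1}{-49 - 16}\right) \left(3 - -7\right) = \left(5 + \frac{1}{-65}\right) \left(3 + 7\right) = \left(5 - \frac{1}{65}\right) 10 = \frac{324}{65} \cdot 10 = \frac{648}{13}$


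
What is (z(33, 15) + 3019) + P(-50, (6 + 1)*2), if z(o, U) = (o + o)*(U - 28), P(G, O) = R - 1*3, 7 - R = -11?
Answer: 2176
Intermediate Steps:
R = 18 (R = 7 - 1*(-11) = 7 + 11 = 18)
P(G, O) = 15 (P(G, O) = 18 - 1*3 = 18 - 3 = 15)
z(o, U) = 2*o*(-28 + U) (z(o, U) = (2*o)*(-28 + U) = 2*o*(-28 + U))
(z(33, 15) + 3019) + P(-50, (6 + 1)*2) = (2*33*(-28 + 15) + 3019) + 15 = (2*33*(-13) + 3019) + 15 = (-858 + 3019) + 15 = 2161 + 15 = 2176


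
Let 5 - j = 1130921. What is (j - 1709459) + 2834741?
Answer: -5634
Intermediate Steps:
j = -1130916 (j = 5 - 1*1130921 = 5 - 1130921 = -1130916)
(j - 1709459) + 2834741 = (-1130916 - 1709459) + 2834741 = -2840375 + 2834741 = -5634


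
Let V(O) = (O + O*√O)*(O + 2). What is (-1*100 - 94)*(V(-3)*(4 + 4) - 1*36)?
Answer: 2328 - 4656*I*√3 ≈ 2328.0 - 8064.4*I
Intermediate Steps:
V(O) = (2 + O)*(O + O^(3/2)) (V(O) = (O + O^(3/2))*(2 + O) = (2 + O)*(O + O^(3/2)))
(-1*100 - 94)*(V(-3)*(4 + 4) - 1*36) = (-1*100 - 94)*(((-3)² + (-3)^(5/2) + 2*(-3) + 2*(-3)^(3/2))*(4 + 4) - 1*36) = (-100 - 94)*((9 + 9*I*√3 - 6 + 2*(-3*I*√3))*8 - 36) = -194*((9 + 9*I*√3 - 6 - 6*I*√3)*8 - 36) = -194*((3 + 3*I*√3)*8 - 36) = -194*((24 + 24*I*√3) - 36) = -194*(-12 + 24*I*√3) = 2328 - 4656*I*√3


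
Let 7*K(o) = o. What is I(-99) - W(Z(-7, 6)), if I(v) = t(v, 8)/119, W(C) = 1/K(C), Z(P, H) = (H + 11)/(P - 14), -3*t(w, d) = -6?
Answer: 1031/119 ≈ 8.6639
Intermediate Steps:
K(o) = o/7
t(w, d) = 2 (t(w, d) = -⅓*(-6) = 2)
Z(P, H) = (11 + H)/(-14 + P)
W(C) = 7/C (W(C) = 1/(C/7) = 7/C)
I(v) = 2/119
I(-99) - W(Z(-7, 6)) = 2/119 - 7/((11 + 6)/(-14 - 7)) = 2/119 - 7/(17/(-21)) = 2/119 - 7/((-1/21*17)) = 2/119 - 7/(-17/21) = 2/119 - 7*(-21)/17 = 2/119 - 1*(-147/17) = 2/119 + 147/17 = 1031/119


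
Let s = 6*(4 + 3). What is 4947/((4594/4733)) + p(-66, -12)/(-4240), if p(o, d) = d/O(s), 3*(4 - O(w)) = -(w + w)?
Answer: 397104007851/77914240 ≈ 5096.7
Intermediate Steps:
s = 42 (s = 6*7 = 42)
O(w) = 4 + 2*w/3 (O(w) = 4 - (-1)*(w + w)/3 = 4 - (-1)*2*w/3 = 4 - (-2)*w/3 = 4 + 2*w/3)
p(o, d) = d/32 (p(o, d) = d/(4 + (⅔)*42) = d/(4 + 28) = d/32)
4947/((4594/4733)) + p(-66, -12)/(-4240) = 4947/((4594/4733)) + ((1/32)*(-12))/(-4240) = 4947/((4594*(1/4733))) - 3/8*(-1/4240) = 4947/(4594/4733) + 3/33920 = 4947*(4733/4594) + 3/33920 = 23414151/4594 + 3/33920 = 397104007851/77914240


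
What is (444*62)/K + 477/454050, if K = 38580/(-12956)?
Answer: -299885501681/32439350 ≈ -9244.5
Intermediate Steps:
K = -9645/3239 (K = 38580*(-1/12956) = -9645/3239 ≈ -2.9778)
(444*62)/K + 477/454050 = (444*62)/(-9645/3239) + 477/454050 = 27528*(-3239/9645) + 477*(1/454050) = -29721064/3215 + 53/50450 = -299885501681/32439350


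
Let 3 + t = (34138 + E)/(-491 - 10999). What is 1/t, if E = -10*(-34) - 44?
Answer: -1915/11484 ≈ -0.16675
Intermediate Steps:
E = 296 (E = 340 - 44 = 296)
t = -11484/1915 (t = -3 + (34138 + 296)/(-491 - 10999) = -3 + 34434/(-11490) = -3 + 34434*(-1/11490) = -3 - 5739/1915 = -11484/1915 ≈ -5.9969)
1/t = 1/(-11484/1915) = -1915/11484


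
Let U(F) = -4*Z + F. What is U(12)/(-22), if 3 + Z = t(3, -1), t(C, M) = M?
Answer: -14/11 ≈ -1.2727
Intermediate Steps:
Z = -4 (Z = -3 - 1 = -4)
U(F) = 16 + F (U(F) = -4*(-4) + F = 16 + F)
U(12)/(-22) = (16 + 12)/(-22) = -1/22*28 = -14/11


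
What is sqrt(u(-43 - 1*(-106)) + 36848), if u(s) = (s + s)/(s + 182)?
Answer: sqrt(45139430)/35 ≈ 191.96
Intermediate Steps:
u(s) = 2*s/(182 + s) (u(s) = (2*s)/(182 + s) = 2*s/(182 + s))
sqrt(u(-43 - 1*(-106)) + 36848) = sqrt(2*(-43 - 1*(-106))/(182 + (-43 - 1*(-106))) + 36848) = sqrt(2*(-43 + 106)/(182 + (-43 + 106)) + 36848) = sqrt(2*63/(182 + 63) + 36848) = sqrt(2*63/245 + 36848) = sqrt(2*63*(1/245) + 36848) = sqrt(18/35 + 36848) = sqrt(1289698/35) = sqrt(45139430)/35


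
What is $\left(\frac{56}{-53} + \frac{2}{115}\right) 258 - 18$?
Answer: $- \frac{1743882}{6095} \approx -286.12$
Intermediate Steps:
$\left(\frac{56}{-53} + \frac{2}{115}\right) 258 - 18 = \left(56 \left(- \frac{1}{53}\right) + 2 \cdot \frac{1}{115}\right) 258 - 18 = \left(- \frac{56}{53} + \frac{2}{115}\right) 258 - 18 = \left(- \frac{6334}{6095}\right) 258 - 18 = - \frac{1634172}{6095} - 18 = - \frac{1743882}{6095}$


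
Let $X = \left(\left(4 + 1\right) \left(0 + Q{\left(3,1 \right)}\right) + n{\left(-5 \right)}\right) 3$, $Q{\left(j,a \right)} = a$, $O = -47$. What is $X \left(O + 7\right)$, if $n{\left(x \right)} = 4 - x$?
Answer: $-1680$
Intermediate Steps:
$X = 42$ ($X = \left(\left(4 + 1\right) \left(0 + 1\right) + \left(4 - -5\right)\right) 3 = \left(5 \cdot 1 + \left(4 + 5\right)\right) 3 = \left(5 + 9\right) 3 = 14 \cdot 3 = 42$)
$X \left(O + 7\right) = 42 \left(-47 + 7\right) = 42 \left(-40\right) = -1680$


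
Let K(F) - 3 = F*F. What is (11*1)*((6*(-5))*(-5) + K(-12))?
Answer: 3267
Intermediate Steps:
K(F) = 3 + F**2 (K(F) = 3 + F*F = 3 + F**2)
(11*1)*((6*(-5))*(-5) + K(-12)) = (11*1)*((6*(-5))*(-5) + (3 + (-12)**2)) = 11*(-30*(-5) + (3 + 144)) = 11*(150 + 147) = 11*297 = 3267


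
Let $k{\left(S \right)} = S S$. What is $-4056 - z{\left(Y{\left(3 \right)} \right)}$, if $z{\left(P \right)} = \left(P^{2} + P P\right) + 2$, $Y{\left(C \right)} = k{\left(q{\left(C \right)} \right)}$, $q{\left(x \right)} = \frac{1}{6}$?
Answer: $- \frac{2629585}{648} \approx -4058.0$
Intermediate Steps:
$q{\left(x \right)} = \frac{1}{6}$
$k{\left(S \right)} = S^{2}$
$Y{\left(C \right)} = \frac{1}{36}$ ($Y{\left(C \right)} = \left(\frac{1}{6}\right)^{2} = \frac{1}{36}$)
$z{\left(P \right)} = 2 + 2 P^{2}$ ($z{\left(P \right)} = \left(P^{2} + P^{2}\right) + 2 = 2 P^{2} + 2 = 2 + 2 P^{2}$)
$-4056 - z{\left(Y{\left(3 \right)} \right)} = -4056 - \left(2 + \frac{2}{1296}\right) = -4056 - \left(2 + 2 \cdot \frac{1}{1296}\right) = -4056 - \left(2 + \frac{1}{648}\right) = -4056 - \frac{1297}{648} = - \frac{2629585}{648}$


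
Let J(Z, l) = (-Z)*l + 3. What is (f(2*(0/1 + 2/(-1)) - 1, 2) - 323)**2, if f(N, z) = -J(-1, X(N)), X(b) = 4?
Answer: 108900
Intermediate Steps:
J(Z, l) = 3 - Z*l (J(Z, l) = -Z*l + 3 = 3 - Z*l)
f(N, z) = -7 (f(N, z) = -(3 - 1*(-1)*4) = -(3 + 4) = -1*7 = -7)
(f(2*(0/1 + 2/(-1)) - 1, 2) - 323)**2 = (-7 - 323)**2 = (-330)**2 = 108900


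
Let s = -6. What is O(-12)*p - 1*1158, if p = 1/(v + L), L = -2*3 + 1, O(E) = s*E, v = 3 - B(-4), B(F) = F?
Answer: -1122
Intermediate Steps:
v = 7 (v = 3 - 1*(-4) = 3 + 4 = 7)
O(E) = -6*E
L = -5 (L = -6 + 1 = -5)
p = ½ (p = 1/(7 - 5) = 1/2 = ½ ≈ 0.50000)
O(-12)*p - 1*1158 = -6*(-12)*(½) - 1*1158 = 72*(½) - 1158 = 36 - 1158 = -1122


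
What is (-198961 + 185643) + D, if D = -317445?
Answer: -330763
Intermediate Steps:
(-198961 + 185643) + D = (-198961 + 185643) - 317445 = -13318 - 317445 = -330763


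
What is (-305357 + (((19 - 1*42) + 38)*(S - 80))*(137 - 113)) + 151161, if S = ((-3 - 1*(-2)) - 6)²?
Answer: -165356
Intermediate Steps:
S = 49 (S = ((-3 + 2) - 6)² = (-1 - 6)² = (-7)² = 49)
(-305357 + (((19 - 1*42) + 38)*(S - 80))*(137 - 113)) + 151161 = (-305357 + (((19 - 1*42) + 38)*(49 - 80))*(137 - 113)) + 151161 = (-305357 + (((19 - 42) + 38)*(-31))*24) + 151161 = (-305357 + ((-23 + 38)*(-31))*24) + 151161 = (-305357 + (15*(-31))*24) + 151161 = (-305357 - 465*24) + 151161 = (-305357 - 11160) + 151161 = -316517 + 151161 = -165356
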